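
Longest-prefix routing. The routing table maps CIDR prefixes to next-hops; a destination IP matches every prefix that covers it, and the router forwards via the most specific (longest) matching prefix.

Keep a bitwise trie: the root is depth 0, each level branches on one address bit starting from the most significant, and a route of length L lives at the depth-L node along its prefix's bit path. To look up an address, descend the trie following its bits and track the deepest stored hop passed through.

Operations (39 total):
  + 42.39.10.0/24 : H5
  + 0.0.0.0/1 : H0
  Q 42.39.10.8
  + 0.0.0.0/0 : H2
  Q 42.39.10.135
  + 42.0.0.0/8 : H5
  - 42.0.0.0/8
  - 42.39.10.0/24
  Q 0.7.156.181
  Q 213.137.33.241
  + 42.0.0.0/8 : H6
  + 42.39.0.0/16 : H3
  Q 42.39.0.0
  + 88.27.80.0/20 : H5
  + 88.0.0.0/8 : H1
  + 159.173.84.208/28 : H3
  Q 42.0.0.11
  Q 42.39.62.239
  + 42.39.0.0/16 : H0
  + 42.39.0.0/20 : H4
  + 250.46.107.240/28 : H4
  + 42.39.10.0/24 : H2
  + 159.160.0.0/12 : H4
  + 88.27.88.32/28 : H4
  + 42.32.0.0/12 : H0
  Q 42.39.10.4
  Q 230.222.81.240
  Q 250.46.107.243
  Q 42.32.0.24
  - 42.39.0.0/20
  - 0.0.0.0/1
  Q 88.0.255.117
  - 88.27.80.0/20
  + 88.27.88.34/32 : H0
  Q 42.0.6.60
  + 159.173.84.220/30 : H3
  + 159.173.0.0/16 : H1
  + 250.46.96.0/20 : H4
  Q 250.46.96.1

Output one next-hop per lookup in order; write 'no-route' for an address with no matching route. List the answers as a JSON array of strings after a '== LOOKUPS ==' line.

Trace:
  add 42.39.10.0/24 -> H5 at depth 24
  add 0.0.0.0/1 -> H0 at depth 1
  lookup 42.39.10.8: bits 001010100010011100001010 walk d0:-→d1:H0→d2:-→d3:-→d4:-→d5:-→d6:-→d7:-→d8:-→d9:-→d10:-→d11:-→d12:-→d13:-→d14:-→d15:-→d16:-→d17:-→d18:-→d19:-→d20:-→d21:-→d22:-→d23:-→d24:H5 -> H5
  add 0.0.0.0/0 -> H2 at depth 0
  lookup 42.39.10.135: bits 001010100010011100001010 walk d0:H2→d1:H0→d2:-→d3:-→d4:-→d5:-→d6:-→d7:-→d8:-→d9:-→d10:-→d11:-→d12:-→d13:-→d14:-→d15:-→d16:-→d17:-→d18:-→d19:-→d20:-→d21:-→d22:-→d23:-→d24:H5 -> H5
  add 42.0.0.0/8 -> H5 at depth 8
  - 42.0.0.0/8 clear@8
  - 42.39.10.0/24 clear@24
  lookup 0.7.156.181: bits 00 walk d0:H2→d1:H0→d2:- -> H0
  lookup 213.137.33.241: bits ε walk d0:H2 -> H2
  add 42.0.0.0/8 -> H6 at depth 8
  add 42.39.0.0/16 -> H3 at depth 16
  lookup 42.39.0.0: bits 00101010001001110000 walk d0:H2→d1:H0→d2:-→d3:-→d4:-→d5:-→d6:-→d7:-→d8:H6→d9:-→d10:-→d11:-→d12:-→d13:-→d14:-→d15:-→d16:H3→d17:-→d18:-→d19:-→d20:- -> H3
  add 88.27.80.0/20 -> H5 at depth 20
  add 88.0.0.0/8 -> H1 at depth 8
  add 159.173.84.208/28 -> H3 at depth 28
  lookup 42.0.0.11: bits 0010101000 walk d0:H2→d1:H0→d2:-→d3:-→d4:-→d5:-→d6:-→d7:-→d8:H6→d9:-→d10:- -> H6
  lookup 42.39.62.239: bits 001010100010011100 walk d0:H2→d1:H0→d2:-→d3:-→d4:-→d5:-→d6:-→d7:-→d8:H6→d9:-→d10:-→d11:-→d12:-→d13:-→d14:-→d15:-→d16:H3→d17:-→d18:- -> H3
  add 42.39.0.0/16 -> H0 at depth 16
  add 42.39.0.0/20 -> H4 at depth 20
  add 250.46.107.240/28 -> H4 at depth 28
  add 42.39.10.0/24 -> H2 at depth 24
  add 159.160.0.0/12 -> H4 at depth 12
  add 88.27.88.32/28 -> H4 at depth 28
  add 42.32.0.0/12 -> H0 at depth 12
  lookup 42.39.10.4: bits 001010100010011100001010 walk d0:H2→d1:H0→d2:-→d3:-→d4:-→d5:-→d6:-→d7:-→d8:H6→d9:-→d10:-→d11:-→d12:H0→d13:-→d14:-→d15:-→d16:H0→d17:-→d18:-→d19:-→d20:H4→d21:-→d22:-→d23:-→d24:H2 -> H2
  lookup 230.222.81.240: bits 111 walk d0:H2→d1:-→d2:-→d3:- -> H2
  lookup 250.46.107.243: bits 1111101000101110011010111111 walk d0:H2→d1:-→d2:-→d3:-→d4:-→d5:-→d6:-→d7:-→d8:-→d9:-→d10:-→d11:-→d12:-→d13:-→d14:-→d15:-→d16:-→d17:-→d18:-→d19:-→d20:-→d21:-→d22:-→d23:-→d24:-→d25:-→d26:-→d27:-→d28:H4 -> H4
  lookup 42.32.0.24: bits 0010101000100 walk d0:H2→d1:H0→d2:-→d3:-→d4:-→d5:-→d6:-→d7:-→d8:H6→d9:-→d10:-→d11:-→d12:H0→d13:- -> H0
  - 42.39.0.0/20 clear@20
  - 0.0.0.0/1 clear@1
  lookup 88.0.255.117: bits 01011000000 walk d0:H2→d1:-→d2:-→d3:-→d4:-→d5:-→d6:-→d7:-→d8:H1→d9:-→d10:-→d11:- -> H1
  - 88.27.80.0/20 clear@20
  add 88.27.88.34/32 -> H0 at depth 32
  lookup 42.0.6.60: bits 0010101000 walk d0:H2→d1:-→d2:-→d3:-→d4:-→d5:-→d6:-→d7:-→d8:H6→d9:-→d10:- -> H6
  add 159.173.84.220/30 -> H3 at depth 30
  add 159.173.0.0/16 -> H1 at depth 16
  add 250.46.96.0/20 -> H4 at depth 20
  lookup 250.46.96.1: bits 11111010001011100110 walk d0:H2→d1:-→d2:-→d3:-→d4:-→d5:-→d6:-→d7:-→d8:-→d9:-→d10:-→d11:-→d12:-→d13:-→d14:-→d15:-→d16:-→d17:-→d18:-→d19:-→d20:H4 -> H4

== LOOKUPS ==
["H5","H5","H0","H2","H3","H6","H3","H2","H2","H4","H0","H1","H6","H4"]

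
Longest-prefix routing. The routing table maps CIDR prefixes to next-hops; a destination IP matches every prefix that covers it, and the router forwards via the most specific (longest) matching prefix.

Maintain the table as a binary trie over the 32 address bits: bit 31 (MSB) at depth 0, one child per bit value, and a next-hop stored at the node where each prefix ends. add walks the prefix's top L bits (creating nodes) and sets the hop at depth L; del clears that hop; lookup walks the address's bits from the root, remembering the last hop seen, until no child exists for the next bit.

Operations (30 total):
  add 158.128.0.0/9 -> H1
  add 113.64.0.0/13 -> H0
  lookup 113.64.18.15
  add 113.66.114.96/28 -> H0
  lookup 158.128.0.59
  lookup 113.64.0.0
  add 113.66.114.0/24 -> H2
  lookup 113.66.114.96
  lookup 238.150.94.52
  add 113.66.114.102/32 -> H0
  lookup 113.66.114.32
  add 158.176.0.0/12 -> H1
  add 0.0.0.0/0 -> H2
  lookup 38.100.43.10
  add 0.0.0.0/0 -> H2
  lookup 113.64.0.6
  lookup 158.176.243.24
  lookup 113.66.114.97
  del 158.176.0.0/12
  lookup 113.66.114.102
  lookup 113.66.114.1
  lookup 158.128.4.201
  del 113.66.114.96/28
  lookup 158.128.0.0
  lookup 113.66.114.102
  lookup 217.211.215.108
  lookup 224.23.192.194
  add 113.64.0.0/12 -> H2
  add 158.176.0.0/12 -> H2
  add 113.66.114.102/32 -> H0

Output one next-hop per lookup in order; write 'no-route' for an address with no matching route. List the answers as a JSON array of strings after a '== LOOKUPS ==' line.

Apply in order:
  add 158.128.0.0/9 -> H1 at depth 9
  add 113.64.0.0/13 -> H0 at depth 13
  ? 113.64.18.15  path d0:-→d1:-→d2:-→d3:-→d4:-→d5:-→d6:-→d7:-→d8:-→d9:-→d10:-→d11:-→d12:-→d13:H0  best=H0
  add 113.66.114.96/28 -> H0 at depth 28
  ? 158.128.0.59  path d0:-→d1:-→d2:-→d3:-→d4:-→d5:-→d6:-→d7:-→d8:-→d9:H1  best=H1
  ? 113.64.0.0  path d0:-→d1:-→d2:-→d3:-→d4:-→d5:-→d6:-→d7:-→d8:-→d9:-→d10:-→d11:-→d12:-→d13:H0→d14:-  best=H0
  add 113.66.114.0/24 -> H2 at depth 24
  ? 113.66.114.96  path d0:-→d1:-→d2:-→d3:-→d4:-→d5:-→d6:-→d7:-→d8:-→d9:-→d10:-→d11:-→d12:-→d13:H0→d14:-→d15:-→d16:-→d17:-→d18:-→d19:-→d20:-→d21:-→d22:-→d23:-→d24:H2→d25:-→d26:-→d27:-→d28:H0  best=H0
  ? 238.150.94.52  path d0:-→d1:-  best=no-route
  add 113.66.114.102/32 -> H0 at depth 32
  ? 113.66.114.32  path d0:-→d1:-→d2:-→d3:-→d4:-→d5:-→d6:-→d7:-→d8:-→d9:-→d10:-→d11:-→d12:-→d13:H0→d14:-→d15:-→d16:-→d17:-→d18:-→d19:-→d20:-→d21:-→d22:-→d23:-→d24:H2→d25:-  best=H2
  add 158.176.0.0/12 -> H1 at depth 12
  add 0.0.0.0/0 -> H2 at depth 0
  ? 38.100.43.10  path d0:H2→d1:-  best=H2
  add 0.0.0.0/0 -> H2 at depth 0
  ? 113.64.0.6  path d0:H2→d1:-→d2:-→d3:-→d4:-→d5:-→d6:-→d7:-→d8:-→d9:-→d10:-→d11:-→d12:-→d13:H0→d14:-  best=H0
  ? 158.176.243.24  path d0:H2→d1:-→d2:-→d3:-→d4:-→d5:-→d6:-→d7:-→d8:-→d9:H1→d10:-→d11:-→d12:H1  best=H1
  ? 113.66.114.97  path d0:H2→d1:-→d2:-→d3:-→d4:-→d5:-→d6:-→d7:-→d8:-→d9:-→d10:-→d11:-→d12:-→d13:H0→d14:-→d15:-→d16:-→d17:-→d18:-→d19:-→d20:-→d21:-→d22:-→d23:-→d24:H2→d25:-→d26:-→d27:-→d28:H0→d29:-  best=H0
  - 158.176.0.0/12 clear@12
  ? 113.66.114.102  path d0:H2→d1:-→d2:-→d3:-→d4:-→d5:-→d6:-→d7:-→d8:-→d9:-→d10:-→d11:-→d12:-→d13:H0→d14:-→d15:-→d16:-→d17:-→d18:-→d19:-→d20:-→d21:-→d22:-→d23:-→d24:H2→d25:-→d26:-→d27:-→d28:H0→d29:-→d30:-→d31:-→d32:H0  best=H0
  ? 113.66.114.1  path d0:H2→d1:-→d2:-→d3:-→d4:-→d5:-→d6:-→d7:-→d8:-→d9:-→d10:-→d11:-→d12:-→d13:H0→d14:-→d15:-→d16:-→d17:-→d18:-→d19:-→d20:-→d21:-→d22:-→d23:-→d24:H2→d25:-  best=H2
  ? 158.128.4.201  path d0:H2→d1:-→d2:-→d3:-→d4:-→d5:-→d6:-→d7:-→d8:-→d9:H1→d10:-  best=H1
  - 113.66.114.96/28 clear@28
  ? 158.128.0.0  path d0:H2→d1:-→d2:-→d3:-→d4:-→d5:-→d6:-→d7:-→d8:-→d9:H1→d10:-  best=H1
  ? 113.66.114.102  path d0:H2→d1:-→d2:-→d3:-→d4:-→d5:-→d6:-→d7:-→d8:-→d9:-→d10:-→d11:-→d12:-→d13:H0→d14:-→d15:-→d16:-→d17:-→d18:-→d19:-→d20:-→d21:-→d22:-→d23:-→d24:H2→d25:-→d26:-→d27:-→d28:-→d29:-→d30:-→d31:-→d32:H0  best=H0
  ? 217.211.215.108  path d0:H2→d1:-  best=H2
  ? 224.23.192.194  path d0:H2→d1:-  best=H2
  add 113.64.0.0/12 -> H2 at depth 12
  add 158.176.0.0/12 -> H2 at depth 12
  add 113.66.114.102/32 -> H0 at depth 32

== LOOKUPS ==
["H0","H1","H0","H0","no-route","H2","H2","H0","H1","H0","H0","H2","H1","H1","H0","H2","H2"]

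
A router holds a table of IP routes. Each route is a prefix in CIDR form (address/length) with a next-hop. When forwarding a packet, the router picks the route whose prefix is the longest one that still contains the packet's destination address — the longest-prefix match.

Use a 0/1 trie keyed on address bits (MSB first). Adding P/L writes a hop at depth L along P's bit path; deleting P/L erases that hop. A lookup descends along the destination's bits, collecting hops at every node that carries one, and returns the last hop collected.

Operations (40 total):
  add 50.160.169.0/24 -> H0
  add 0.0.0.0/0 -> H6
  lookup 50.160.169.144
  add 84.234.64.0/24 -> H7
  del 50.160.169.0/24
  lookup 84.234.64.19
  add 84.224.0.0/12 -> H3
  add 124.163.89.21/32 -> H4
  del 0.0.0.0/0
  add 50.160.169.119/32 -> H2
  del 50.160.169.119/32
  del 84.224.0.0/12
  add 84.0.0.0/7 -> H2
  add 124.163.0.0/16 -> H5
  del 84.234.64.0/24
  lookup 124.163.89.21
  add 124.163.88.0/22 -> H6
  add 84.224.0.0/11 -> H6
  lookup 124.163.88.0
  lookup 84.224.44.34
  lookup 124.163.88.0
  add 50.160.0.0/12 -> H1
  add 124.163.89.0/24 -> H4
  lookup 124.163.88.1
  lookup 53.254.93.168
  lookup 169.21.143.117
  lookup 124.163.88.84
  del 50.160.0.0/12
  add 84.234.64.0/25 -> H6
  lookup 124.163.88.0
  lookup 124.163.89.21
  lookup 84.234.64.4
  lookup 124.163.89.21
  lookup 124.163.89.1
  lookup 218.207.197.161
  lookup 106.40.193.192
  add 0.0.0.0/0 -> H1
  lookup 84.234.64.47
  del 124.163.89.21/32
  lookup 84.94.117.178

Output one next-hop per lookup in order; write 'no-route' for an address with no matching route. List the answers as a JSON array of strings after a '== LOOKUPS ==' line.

Apply in order:
  + 50.160.169.0/24 (H0) depth=24
  + 0.0.0.0/0 (H6) depth=0
  ? 50.160.169.144  path d0:H6→d1:-→d2:-→d3:-→d4:-→d5:-→d6:-→d7:-→d8:-→d9:-→d10:-→d11:-→d12:-→d13:-→d14:-→d15:-→d16:-→d17:-→d18:-→d19:-→d20:-→d21:-→d22:-→d23:-→d24:H0  best=H0
  + 84.234.64.0/24 (H7) depth=24
  del 50.160.169.0/24 (clear depth 24)
  ? 84.234.64.19  path d0:H6→d1:-→d2:-→d3:-→d4:-→d5:-→d6:-→d7:-→d8:-→d9:-→d10:-→d11:-→d12:-→d13:-→d14:-→d15:-→d16:-→d17:-→d18:-→d19:-→d20:-→d21:-→d22:-→d23:-→d24:H7  best=H7
  + 84.224.0.0/12 (H3) depth=12
  + 124.163.89.21/32 (H4) depth=32
  del 0.0.0.0/0 (clear depth 0)
  + 50.160.169.119/32 (H2) depth=32
  del 50.160.169.119/32 (clear depth 32)
  del 84.224.0.0/12 (clear depth 12)
  + 84.0.0.0/7 (H2) depth=7
  + 124.163.0.0/16 (H5) depth=16
  del 84.234.64.0/24 (clear depth 24)
  ? 124.163.89.21  path d0:-→d1:-→d2:-→d3:-→d4:-→d5:-→d6:-→d7:-→d8:-→d9:-→d10:-→d11:-→d12:-→d13:-→d14:-→d15:-→d16:H5→d17:-→d18:-→d19:-→d20:-→d21:-→d22:-→d23:-→d24:-→d25:-→d26:-→d27:-→d28:-→d29:-→d30:-→d31:-→d32:H4  best=H4
  + 124.163.88.0/22 (H6) depth=22
  + 84.224.0.0/11 (H6) depth=11
  ? 124.163.88.0  path d0:-→d1:-→d2:-→d3:-→d4:-→d5:-→d6:-→d7:-→d8:-→d9:-→d10:-→d11:-→d12:-→d13:-→d14:-→d15:-→d16:H5→d17:-→d18:-→d19:-→d20:-→d21:-→d22:H6→d23:-  best=H6
  ? 84.224.44.34  path d0:-→d1:-→d2:-→d3:-→d4:-→d5:-→d6:-→d7:H2→d8:-→d9:-→d10:-→d11:H6→d12:-  best=H6
  ? 124.163.88.0  path d0:-→d1:-→d2:-→d3:-→d4:-→d5:-→d6:-→d7:-→d8:-→d9:-→d10:-→d11:-→d12:-→d13:-→d14:-→d15:-→d16:H5→d17:-→d18:-→d19:-→d20:-→d21:-→d22:H6→d23:-  best=H6
  + 50.160.0.0/12 (H1) depth=12
  + 124.163.89.0/24 (H4) depth=24
  ? 124.163.88.1  path d0:-→d1:-→d2:-→d3:-→d4:-→d5:-→d6:-→d7:-→d8:-→d9:-→d10:-→d11:-→d12:-→d13:-→d14:-→d15:-→d16:H5→d17:-→d18:-→d19:-→d20:-→d21:-→d22:H6→d23:-  best=H6
  ? 53.254.93.168  path d0:-→d1:-→d2:-→d3:-→d4:-→d5:-  best=no-route
  ? 169.21.143.117  path d0:-  best=no-route
  ? 124.163.88.84  path d0:-→d1:-→d2:-→d3:-→d4:-→d5:-→d6:-→d7:-→d8:-→d9:-→d10:-→d11:-→d12:-→d13:-→d14:-→d15:-→d16:H5→d17:-→d18:-→d19:-→d20:-→d21:-→d22:H6→d23:-  best=H6
  del 50.160.0.0/12 (clear depth 12)
  + 84.234.64.0/25 (H6) depth=25
  ? 124.163.88.0  path d0:-→d1:-→d2:-→d3:-→d4:-→d5:-→d6:-→d7:-→d8:-→d9:-→d10:-→d11:-→d12:-→d13:-→d14:-→d15:-→d16:H5→d17:-→d18:-→d19:-→d20:-→d21:-→d22:H6→d23:-  best=H6
  ? 124.163.89.21  path d0:-→d1:-→d2:-→d3:-→d4:-→d5:-→d6:-→d7:-→d8:-→d9:-→d10:-→d11:-→d12:-→d13:-→d14:-→d15:-→d16:H5→d17:-→d18:-→d19:-→d20:-→d21:-→d22:H6→d23:-→d24:H4→d25:-→d26:-→d27:-→d28:-→d29:-→d30:-→d31:-→d32:H4  best=H4
  ? 84.234.64.4  path d0:-→d1:-→d2:-→d3:-→d4:-→d5:-→d6:-→d7:H2→d8:-→d9:-→d10:-→d11:H6→d12:-→d13:-→d14:-→d15:-→d16:-→d17:-→d18:-→d19:-→d20:-→d21:-→d22:-→d23:-→d24:-→d25:H6  best=H6
  ? 124.163.89.21  path d0:-→d1:-→d2:-→d3:-→d4:-→d5:-→d6:-→d7:-→d8:-→d9:-→d10:-→d11:-→d12:-→d13:-→d14:-→d15:-→d16:H5→d17:-→d18:-→d19:-→d20:-→d21:-→d22:H6→d23:-→d24:H4→d25:-→d26:-→d27:-→d28:-→d29:-→d30:-→d31:-→d32:H4  best=H4
  ? 124.163.89.1  path d0:-→d1:-→d2:-→d3:-→d4:-→d5:-→d6:-→d7:-→d8:-→d9:-→d10:-→d11:-→d12:-→d13:-→d14:-→d15:-→d16:H5→d17:-→d18:-→d19:-→d20:-→d21:-→d22:H6→d23:-→d24:H4→d25:-→d26:-→d27:-  best=H4
  ? 218.207.197.161  path d0:-  best=no-route
  ? 106.40.193.192  path d0:-→d1:-→d2:-→d3:-  best=no-route
  + 0.0.0.0/0 (H1) depth=0
  ? 84.234.64.47  path d0:H1→d1:-→d2:-→d3:-→d4:-→d5:-→d6:-→d7:H2→d8:-→d9:-→d10:-→d11:H6→d12:-→d13:-→d14:-→d15:-→d16:-→d17:-→d18:-→d19:-→d20:-→d21:-→d22:-→d23:-→d24:-→d25:H6  best=H6
  del 124.163.89.21/32 (clear depth 32)
  ? 84.94.117.178  path d0:H1→d1:-→d2:-→d3:-→d4:-→d5:-→d6:-→d7:H2→d8:-  best=H2

== LOOKUPS ==
["H0","H7","H4","H6","H6","H6","H6","no-route","no-route","H6","H6","H4","H6","H4","H4","no-route","no-route","H6","H2"]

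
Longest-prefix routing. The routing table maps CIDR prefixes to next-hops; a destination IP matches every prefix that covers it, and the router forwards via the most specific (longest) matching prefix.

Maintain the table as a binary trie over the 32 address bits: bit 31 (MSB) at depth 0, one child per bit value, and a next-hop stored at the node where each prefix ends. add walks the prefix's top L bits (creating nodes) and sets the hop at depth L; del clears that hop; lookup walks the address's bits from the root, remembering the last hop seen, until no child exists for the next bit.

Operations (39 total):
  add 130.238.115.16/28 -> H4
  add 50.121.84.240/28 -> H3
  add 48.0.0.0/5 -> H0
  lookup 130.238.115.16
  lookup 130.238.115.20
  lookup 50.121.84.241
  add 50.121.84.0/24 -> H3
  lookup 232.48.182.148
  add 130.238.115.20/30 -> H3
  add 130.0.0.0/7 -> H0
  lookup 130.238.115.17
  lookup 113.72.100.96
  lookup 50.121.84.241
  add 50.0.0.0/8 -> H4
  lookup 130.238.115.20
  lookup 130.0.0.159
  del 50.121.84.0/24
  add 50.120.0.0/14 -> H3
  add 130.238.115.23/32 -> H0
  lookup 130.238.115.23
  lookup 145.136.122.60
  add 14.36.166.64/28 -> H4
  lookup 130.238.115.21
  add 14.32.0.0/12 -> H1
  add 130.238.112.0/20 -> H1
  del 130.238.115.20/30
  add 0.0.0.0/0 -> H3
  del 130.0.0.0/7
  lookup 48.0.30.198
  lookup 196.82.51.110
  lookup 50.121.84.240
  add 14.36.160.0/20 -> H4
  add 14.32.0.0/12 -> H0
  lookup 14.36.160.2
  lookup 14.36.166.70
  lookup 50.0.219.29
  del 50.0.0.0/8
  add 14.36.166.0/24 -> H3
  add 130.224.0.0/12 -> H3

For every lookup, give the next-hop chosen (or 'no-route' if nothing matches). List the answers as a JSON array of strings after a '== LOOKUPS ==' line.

Trace:
  add 130.238.115.16/28 -> H4 at depth 28
  add 50.121.84.240/28 -> H3 at depth 28
  add 48.0.0.0/5 -> H0 at depth 5
  ? 130.238.115.16  path d0:-→d1:-→d2:-→d3:-→d4:-→d5:-→d6:-→d7:-→d8:-→d9:-→d10:-→d11:-→d12:-→d13:-→d14:-→d15:-→d16:-→d17:-→d18:-→d19:-→d20:-→d21:-→d22:-→d23:-→d24:-→d25:-→d26:-→d27:-→d28:H4  best=H4
  ? 130.238.115.20  path d0:-→d1:-→d2:-→d3:-→d4:-→d5:-→d6:-→d7:-→d8:-→d9:-→d10:-→d11:-→d12:-→d13:-→d14:-→d15:-→d16:-→d17:-→d18:-→d19:-→d20:-→d21:-→d22:-→d23:-→d24:-→d25:-→d26:-→d27:-→d28:H4  best=H4
  ? 50.121.84.241  path d0:-→d1:-→d2:-→d3:-→d4:-→d5:H0→d6:-→d7:-→d8:-→d9:-→d10:-→d11:-→d12:-→d13:-→d14:-→d15:-→d16:-→d17:-→d18:-→d19:-→d20:-→d21:-→d22:-→d23:-→d24:-→d25:-→d26:-→d27:-→d28:H3  best=H3
  add 50.121.84.0/24 -> H3 at depth 24
  ? 232.48.182.148  path d0:-→d1:-  best=no-route
  add 130.238.115.20/30 -> H3 at depth 30
  add 130.0.0.0/7 -> H0 at depth 7
  ? 130.238.115.17  path d0:-→d1:-→d2:-→d3:-→d4:-→d5:-→d6:-→d7:H0→d8:-→d9:-→d10:-→d11:-→d12:-→d13:-→d14:-→d15:-→d16:-→d17:-→d18:-→d19:-→d20:-→d21:-→d22:-→d23:-→d24:-→d25:-→d26:-→d27:-→d28:H4→d29:-  best=H4
  ? 113.72.100.96  path d0:-→d1:-  best=no-route
  ? 50.121.84.241  path d0:-→d1:-→d2:-→d3:-→d4:-→d5:H0→d6:-→d7:-→d8:-→d9:-→d10:-→d11:-→d12:-→d13:-→d14:-→d15:-→d16:-→d17:-→d18:-→d19:-→d20:-→d21:-→d22:-→d23:-→d24:H3→d25:-→d26:-→d27:-→d28:H3  best=H3
  add 50.0.0.0/8 -> H4 at depth 8
  ? 130.238.115.20  path d0:-→d1:-→d2:-→d3:-→d4:-→d5:-→d6:-→d7:H0→d8:-→d9:-→d10:-→d11:-→d12:-→d13:-→d14:-→d15:-→d16:-→d17:-→d18:-→d19:-→d20:-→d21:-→d22:-→d23:-→d24:-→d25:-→d26:-→d27:-→d28:H4→d29:-→d30:H3  best=H3
  ? 130.0.0.159  path d0:-→d1:-→d2:-→d3:-→d4:-→d5:-→d6:-→d7:H0→d8:-  best=H0
  del 50.121.84.0/24 (clear depth 24)
  add 50.120.0.0/14 -> H3 at depth 14
  add 130.238.115.23/32 -> H0 at depth 32
  ? 130.238.115.23  path d0:-→d1:-→d2:-→d3:-→d4:-→d5:-→d6:-→d7:H0→d8:-→d9:-→d10:-→d11:-→d12:-→d13:-→d14:-→d15:-→d16:-→d17:-→d18:-→d19:-→d20:-→d21:-→d22:-→d23:-→d24:-→d25:-→d26:-→d27:-→d28:H4→d29:-→d30:H3→d31:-→d32:H0  best=H0
  ? 145.136.122.60  path d0:-→d1:-→d2:-→d3:-  best=no-route
  add 14.36.166.64/28 -> H4 at depth 28
  ? 130.238.115.21  path d0:-→d1:-→d2:-→d3:-→d4:-→d5:-→d6:-→d7:H0→d8:-→d9:-→d10:-→d11:-→d12:-→d13:-→d14:-→d15:-→d16:-→d17:-→d18:-→d19:-→d20:-→d21:-→d22:-→d23:-→d24:-→d25:-→d26:-→d27:-→d28:H4→d29:-→d30:H3  best=H3
  add 14.32.0.0/12 -> H1 at depth 12
  add 130.238.112.0/20 -> H1 at depth 20
  del 130.238.115.20/30 (clear depth 30)
  add 0.0.0.0/0 -> H3 at depth 0
  del 130.0.0.0/7 (clear depth 7)
  ? 48.0.30.198  path d0:H3→d1:-→d2:-→d3:-→d4:-→d5:H0→d6:-  best=H0
  ? 196.82.51.110  path d0:H3→d1:-  best=H3
  ? 50.121.84.240  path d0:H3→d1:-→d2:-→d3:-→d4:-→d5:H0→d6:-→d7:-→d8:H4→d9:-→d10:-→d11:-→d12:-→d13:-→d14:H3→d15:-→d16:-→d17:-→d18:-→d19:-→d20:-→d21:-→d22:-→d23:-→d24:-→d25:-→d26:-→d27:-→d28:H3  best=H3
  add 14.36.160.0/20 -> H4 at depth 20
  add 14.32.0.0/12 -> H0 at depth 12
  ? 14.36.160.2  path d0:H3→d1:-→d2:-→d3:-→d4:-→d5:-→d6:-→d7:-→d8:-→d9:-→d10:-→d11:-→d12:H0→d13:-→d14:-→d15:-→d16:-→d17:-→d18:-→d19:-→d20:H4→d21:-  best=H4
  ? 14.36.166.70  path d0:H3→d1:-→d2:-→d3:-→d4:-→d5:-→d6:-→d7:-→d8:-→d9:-→d10:-→d11:-→d12:H0→d13:-→d14:-→d15:-→d16:-→d17:-→d18:-→d19:-→d20:H4→d21:-→d22:-→d23:-→d24:-→d25:-→d26:-→d27:-→d28:H4  best=H4
  ? 50.0.219.29  path d0:H3→d1:-→d2:-→d3:-→d4:-→d5:H0→d6:-→d7:-→d8:H4→d9:-  best=H4
  del 50.0.0.0/8 (clear depth 8)
  add 14.36.166.0/24 -> H3 at depth 24
  add 130.224.0.0/12 -> H3 at depth 12

== LOOKUPS ==
["H4","H4","H3","no-route","H4","no-route","H3","H3","H0","H0","no-route","H3","H0","H3","H3","H4","H4","H4"]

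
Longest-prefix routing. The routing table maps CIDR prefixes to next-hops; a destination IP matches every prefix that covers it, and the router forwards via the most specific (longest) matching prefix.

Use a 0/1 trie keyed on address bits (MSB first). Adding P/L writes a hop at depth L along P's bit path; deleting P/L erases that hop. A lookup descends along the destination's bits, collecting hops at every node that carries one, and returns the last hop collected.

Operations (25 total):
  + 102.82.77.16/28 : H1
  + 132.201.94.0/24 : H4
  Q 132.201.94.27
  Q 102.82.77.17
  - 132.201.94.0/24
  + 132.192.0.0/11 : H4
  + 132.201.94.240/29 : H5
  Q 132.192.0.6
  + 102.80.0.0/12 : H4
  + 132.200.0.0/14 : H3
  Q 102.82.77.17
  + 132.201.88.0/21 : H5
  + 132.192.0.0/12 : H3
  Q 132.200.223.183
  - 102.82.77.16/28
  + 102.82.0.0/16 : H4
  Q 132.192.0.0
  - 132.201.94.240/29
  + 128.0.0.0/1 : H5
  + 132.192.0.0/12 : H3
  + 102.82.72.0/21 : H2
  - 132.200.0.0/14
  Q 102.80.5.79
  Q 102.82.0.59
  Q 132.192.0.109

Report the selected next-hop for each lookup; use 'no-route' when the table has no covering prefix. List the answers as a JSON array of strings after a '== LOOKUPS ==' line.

Trace:
  add 102.82.77.16/28 -> H1 at depth 28
  add 132.201.94.0/24 -> H4 at depth 24
  Q 132.201.94.27: descend 100001001100100101011110 ; hops seen [H4] ; pick H4
  Q 102.82.77.17: descend 0110011001010010010011010001 ; hops seen [H1] ; pick H1
  - 132.201.94.0/24 clear@24
  add 132.192.0.0/11 -> H4 at depth 11
  add 132.201.94.240/29 -> H5 at depth 29
  Q 132.192.0.6: descend 100001001100 ; hops seen [H4] ; pick H4
  add 102.80.0.0/12 -> H4 at depth 12
  add 132.200.0.0/14 -> H3 at depth 14
  Q 102.82.77.17: descend 0110011001010010010011010001 ; hops seen [H4,H1] ; pick H1
  add 132.201.88.0/21 -> H5 at depth 21
  add 132.192.0.0/12 -> H3 at depth 12
  Q 132.200.223.183: descend 100001001100100 ; hops seen [H4,H3,H3] ; pick H3
  - 102.82.77.16/28 clear@28
  add 102.82.0.0/16 -> H4 at depth 16
  Q 132.192.0.0: descend 100001001100 ; hops seen [H4,H3] ; pick H3
  - 132.201.94.240/29 clear@29
  add 128.0.0.0/1 -> H5 at depth 1
  add 132.192.0.0/12 -> H3 at depth 12
  add 102.82.72.0/21 -> H2 at depth 21
  - 132.200.0.0/14 clear@14
  Q 102.80.5.79: descend 01100110010100 ; hops seen [H4] ; pick H4
  Q 102.82.0.59: descend 01100110010100100 ; hops seen [H4,H4] ; pick H4
  Q 132.192.0.109: descend 100001001100 ; hops seen [H5,H4,H3] ; pick H3

== LOOKUPS ==
["H4","H1","H4","H1","H3","H3","H4","H4","H3"]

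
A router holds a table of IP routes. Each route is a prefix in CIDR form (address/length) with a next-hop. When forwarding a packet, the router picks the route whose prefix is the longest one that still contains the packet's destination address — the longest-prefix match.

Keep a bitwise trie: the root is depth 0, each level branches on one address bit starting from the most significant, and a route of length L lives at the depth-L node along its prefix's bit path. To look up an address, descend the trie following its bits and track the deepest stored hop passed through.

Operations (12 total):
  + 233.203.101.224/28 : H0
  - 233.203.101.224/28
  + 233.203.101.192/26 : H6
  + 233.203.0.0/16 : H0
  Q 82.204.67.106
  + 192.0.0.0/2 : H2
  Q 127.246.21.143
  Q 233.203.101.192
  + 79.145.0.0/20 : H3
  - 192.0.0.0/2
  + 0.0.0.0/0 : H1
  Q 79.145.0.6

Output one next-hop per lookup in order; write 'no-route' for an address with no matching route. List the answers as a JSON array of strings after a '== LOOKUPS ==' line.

Process each operation:
  + 233.203.101.224/28 (H0) depth=28
  del 233.203.101.224/28 (clear depth 28)
  + 233.203.101.192/26 (H6) depth=26
  + 233.203.0.0/16 (H0) depth=16
  lookup 82.204.67.106: bits ε walk d0:- -> no-route
  + 192.0.0.0/2 (H2) depth=2
  lookup 127.246.21.143: bits ε walk d0:- -> no-route
  lookup 233.203.101.192: bits 11101001110010110110010111 walk d0:-→d1:-→d2:H2→d3:-→d4:-→d5:-→d6:-→d7:-→d8:-→d9:-→d10:-→d11:-→d12:-→d13:-→d14:-→d15:-→d16:H0→d17:-→d18:-→d19:-→d20:-→d21:-→d22:-→d23:-→d24:-→d25:-→d26:H6 -> H6
  + 79.145.0.0/20 (H3) depth=20
  del 192.0.0.0/2 (clear depth 2)
  + 0.0.0.0/0 (H1) depth=0
  lookup 79.145.0.6: bits 01001111100100010000 walk d0:H1→d1:-→d2:-→d3:-→d4:-→d5:-→d6:-→d7:-→d8:-→d9:-→d10:-→d11:-→d12:-→d13:-→d14:-→d15:-→d16:-→d17:-→d18:-→d19:-→d20:H3 -> H3

== LOOKUPS ==
["no-route","no-route","H6","H3"]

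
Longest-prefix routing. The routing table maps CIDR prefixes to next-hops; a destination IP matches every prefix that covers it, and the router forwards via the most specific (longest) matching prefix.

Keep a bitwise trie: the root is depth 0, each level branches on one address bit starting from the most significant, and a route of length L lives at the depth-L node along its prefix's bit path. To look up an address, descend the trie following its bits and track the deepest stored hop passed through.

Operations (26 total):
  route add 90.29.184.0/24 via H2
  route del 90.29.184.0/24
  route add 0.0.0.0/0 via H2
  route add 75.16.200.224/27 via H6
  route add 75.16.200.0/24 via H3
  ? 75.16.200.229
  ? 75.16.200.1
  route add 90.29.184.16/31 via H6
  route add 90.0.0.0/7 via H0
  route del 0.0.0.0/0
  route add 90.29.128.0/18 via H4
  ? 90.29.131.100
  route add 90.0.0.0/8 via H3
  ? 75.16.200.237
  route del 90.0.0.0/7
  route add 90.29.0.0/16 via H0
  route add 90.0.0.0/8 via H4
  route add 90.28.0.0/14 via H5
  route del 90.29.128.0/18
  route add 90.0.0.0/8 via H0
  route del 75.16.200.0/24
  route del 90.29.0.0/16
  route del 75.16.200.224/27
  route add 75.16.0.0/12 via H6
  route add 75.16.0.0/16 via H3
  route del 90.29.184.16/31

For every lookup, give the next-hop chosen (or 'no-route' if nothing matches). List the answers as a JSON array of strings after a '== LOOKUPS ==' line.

Apply in order:
  + 90.29.184.0/24 (H2) depth=24
  del 90.29.184.0/24 (clear depth 24)
  + 0.0.0.0/0 (H2) depth=0
  + 75.16.200.224/27 (H6) depth=27
  + 75.16.200.0/24 (H3) depth=24
  ? 75.16.200.229  path d0:H2→d1:-→d2:-→d3:-→d4:-→d5:-→d6:-→d7:-→d8:-→d9:-→d10:-→d11:-→d12:-→d13:-→d14:-→d15:-→d16:-→d17:-→d18:-→d19:-→d20:-→d21:-→d22:-→d23:-→d24:H3→d25:-→d26:-→d27:H6  best=H6
  ? 75.16.200.1  path d0:H2→d1:-→d2:-→d3:-→d4:-→d5:-→d6:-→d7:-→d8:-→d9:-→d10:-→d11:-→d12:-→d13:-→d14:-→d15:-→d16:-→d17:-→d18:-→d19:-→d20:-→d21:-→d22:-→d23:-→d24:H3  best=H3
  + 90.29.184.16/31 (H6) depth=31
  + 90.0.0.0/7 (H0) depth=7
  del 0.0.0.0/0 (clear depth 0)
  + 90.29.128.0/18 (H4) depth=18
  ? 90.29.131.100  path d0:-→d1:-→d2:-→d3:-→d4:-→d5:-→d6:-→d7:H0→d8:-→d9:-→d10:-→d11:-→d12:-→d13:-→d14:-→d15:-→d16:-→d17:-→d18:H4  best=H4
  + 90.0.0.0/8 (H3) depth=8
  ? 75.16.200.237  path d0:-→d1:-→d2:-→d3:-→d4:-→d5:-→d6:-→d7:-→d8:-→d9:-→d10:-→d11:-→d12:-→d13:-→d14:-→d15:-→d16:-→d17:-→d18:-→d19:-→d20:-→d21:-→d22:-→d23:-→d24:H3→d25:-→d26:-→d27:H6  best=H6
  del 90.0.0.0/7 (clear depth 7)
  + 90.29.0.0/16 (H0) depth=16
  + 90.0.0.0/8 (H4) depth=8
  + 90.28.0.0/14 (H5) depth=14
  del 90.29.128.0/18 (clear depth 18)
  + 90.0.0.0/8 (H0) depth=8
  del 75.16.200.0/24 (clear depth 24)
  del 90.29.0.0/16 (clear depth 16)
  del 75.16.200.224/27 (clear depth 27)
  + 75.16.0.0/12 (H6) depth=12
  + 75.16.0.0/16 (H3) depth=16
  del 90.29.184.16/31 (clear depth 31)

== LOOKUPS ==
["H6","H3","H4","H6"]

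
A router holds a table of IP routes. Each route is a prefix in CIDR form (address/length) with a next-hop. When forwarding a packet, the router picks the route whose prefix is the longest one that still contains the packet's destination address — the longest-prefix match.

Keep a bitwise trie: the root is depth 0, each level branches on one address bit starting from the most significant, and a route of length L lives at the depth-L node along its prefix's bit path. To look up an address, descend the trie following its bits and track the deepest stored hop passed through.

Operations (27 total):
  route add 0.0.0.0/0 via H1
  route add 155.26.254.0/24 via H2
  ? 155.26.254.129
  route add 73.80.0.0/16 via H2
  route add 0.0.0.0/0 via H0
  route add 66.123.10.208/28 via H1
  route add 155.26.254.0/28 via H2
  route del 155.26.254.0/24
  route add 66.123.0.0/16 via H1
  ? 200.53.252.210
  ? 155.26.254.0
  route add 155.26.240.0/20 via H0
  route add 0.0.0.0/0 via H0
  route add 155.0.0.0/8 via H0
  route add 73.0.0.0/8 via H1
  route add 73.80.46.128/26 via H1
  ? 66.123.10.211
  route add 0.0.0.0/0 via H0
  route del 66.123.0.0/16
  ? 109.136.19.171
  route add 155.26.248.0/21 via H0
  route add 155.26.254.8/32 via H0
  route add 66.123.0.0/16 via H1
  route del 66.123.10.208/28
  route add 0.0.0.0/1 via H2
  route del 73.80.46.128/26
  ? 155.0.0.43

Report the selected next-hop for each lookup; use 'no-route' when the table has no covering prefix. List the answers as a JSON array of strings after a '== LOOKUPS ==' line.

Apply in order:
  + 0.0.0.0/0 (H1) depth=0
  + 155.26.254.0/24 (H2) depth=24
  lookup 155.26.254.129: bits 100110110001101011111110 walk d0:H1→d1:-→d2:-→d3:-→d4:-→d5:-→d6:-→d7:-→d8:-→d9:-→d10:-→d11:-→d12:-→d13:-→d14:-→d15:-→d16:-→d17:-→d18:-→d19:-→d20:-→d21:-→d22:-→d23:-→d24:H2 -> H2
  + 73.80.0.0/16 (H2) depth=16
  + 0.0.0.0/0 (H0) depth=0
  + 66.123.10.208/28 (H1) depth=28
  + 155.26.254.0/28 (H2) depth=28
  - 155.26.254.0/24 clear@24
  + 66.123.0.0/16 (H1) depth=16
  lookup 200.53.252.210: bits 1 walk d0:H0→d1:- -> H0
  lookup 155.26.254.0: bits 1001101100011010111111100000 walk d0:H0→d1:-→d2:-→d3:-→d4:-→d5:-→d6:-→d7:-→d8:-→d9:-→d10:-→d11:-→d12:-→d13:-→d14:-→d15:-→d16:-→d17:-→d18:-→d19:-→d20:-→d21:-→d22:-→d23:-→d24:-→d25:-→d26:-→d27:-→d28:H2 -> H2
  + 155.26.240.0/20 (H0) depth=20
  + 0.0.0.0/0 (H0) depth=0
  + 155.0.0.0/8 (H0) depth=8
  + 73.0.0.0/8 (H1) depth=8
  + 73.80.46.128/26 (H1) depth=26
  lookup 66.123.10.211: bits 0100001001111011000010101101 walk d0:H0→d1:-→d2:-→d3:-→d4:-→d5:-→d6:-→d7:-→d8:-→d9:-→d10:-→d11:-→d12:-→d13:-→d14:-→d15:-→d16:H1→d17:-→d18:-→d19:-→d20:-→d21:-→d22:-→d23:-→d24:-→d25:-→d26:-→d27:-→d28:H1 -> H1
  + 0.0.0.0/0 (H0) depth=0
  - 66.123.0.0/16 clear@16
  lookup 109.136.19.171: bits 01 walk d0:H0→d1:-→d2:- -> H0
  + 155.26.248.0/21 (H0) depth=21
  + 155.26.254.8/32 (H0) depth=32
  + 66.123.0.0/16 (H1) depth=16
  - 66.123.10.208/28 clear@28
  + 0.0.0.0/1 (H2) depth=1
  - 73.80.46.128/26 clear@26
  lookup 155.0.0.43: bits 10011011000 walk d0:H0→d1:-→d2:-→d3:-→d4:-→d5:-→d6:-→d7:-→d8:H0→d9:-→d10:-→d11:- -> H0

== LOOKUPS ==
["H2","H0","H2","H1","H0","H0"]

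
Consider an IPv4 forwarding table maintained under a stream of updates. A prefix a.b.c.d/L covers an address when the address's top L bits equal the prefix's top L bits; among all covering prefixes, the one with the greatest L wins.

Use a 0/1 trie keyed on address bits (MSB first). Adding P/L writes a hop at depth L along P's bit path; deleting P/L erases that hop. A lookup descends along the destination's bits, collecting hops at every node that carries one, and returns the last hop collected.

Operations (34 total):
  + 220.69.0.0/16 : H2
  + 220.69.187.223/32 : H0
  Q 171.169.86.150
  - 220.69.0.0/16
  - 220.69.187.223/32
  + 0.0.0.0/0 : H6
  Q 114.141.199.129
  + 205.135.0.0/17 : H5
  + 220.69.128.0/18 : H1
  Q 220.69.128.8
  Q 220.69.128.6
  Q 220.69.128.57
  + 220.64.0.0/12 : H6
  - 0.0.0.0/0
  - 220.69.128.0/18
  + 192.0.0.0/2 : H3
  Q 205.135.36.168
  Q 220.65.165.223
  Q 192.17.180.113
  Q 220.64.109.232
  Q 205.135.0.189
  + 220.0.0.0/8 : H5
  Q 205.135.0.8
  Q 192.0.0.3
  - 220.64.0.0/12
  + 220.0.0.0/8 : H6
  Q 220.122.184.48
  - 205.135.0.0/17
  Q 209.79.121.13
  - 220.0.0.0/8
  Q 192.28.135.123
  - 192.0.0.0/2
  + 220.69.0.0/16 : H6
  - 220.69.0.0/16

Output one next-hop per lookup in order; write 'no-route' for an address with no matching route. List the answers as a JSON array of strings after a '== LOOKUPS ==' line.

Process each operation:
  add 220.69.0.0/16 -> H2 at depth 16
  add 220.69.187.223/32 -> H0 at depth 32
  ? 171.169.86.150  path d0:-→d1:-  best=no-route
  - 220.69.0.0/16 clear@16
  - 220.69.187.223/32 clear@32
  add 0.0.0.0/0 -> H6 at depth 0
  ? 114.141.199.129  path d0:H6  best=H6
  add 205.135.0.0/17 -> H5 at depth 17
  add 220.69.128.0/18 -> H1 at depth 18
  ? 220.69.128.8  path d0:H6→d1:-→d2:-→d3:-→d4:-→d5:-→d6:-→d7:-→d8:-→d9:-→d10:-→d11:-→d12:-→d13:-→d14:-→d15:-→d16:-→d17:-→d18:H1  best=H1
  ? 220.69.128.6  path d0:H6→d1:-→d2:-→d3:-→d4:-→d5:-→d6:-→d7:-→d8:-→d9:-→d10:-→d11:-→d12:-→d13:-→d14:-→d15:-→d16:-→d17:-→d18:H1  best=H1
  ? 220.69.128.57  path d0:H6→d1:-→d2:-→d3:-→d4:-→d5:-→d6:-→d7:-→d8:-→d9:-→d10:-→d11:-→d12:-→d13:-→d14:-→d15:-→d16:-→d17:-→d18:H1  best=H1
  add 220.64.0.0/12 -> H6 at depth 12
  - 0.0.0.0/0 clear@0
  - 220.69.128.0/18 clear@18
  add 192.0.0.0/2 -> H3 at depth 2
  ? 205.135.36.168  path d0:-→d1:-→d2:H3→d3:-→d4:-→d5:-→d6:-→d7:-→d8:-→d9:-→d10:-→d11:-→d12:-→d13:-→d14:-→d15:-→d16:-→d17:H5  best=H5
  ? 220.65.165.223  path d0:-→d1:-→d2:H3→d3:-→d4:-→d5:-→d6:-→d7:-→d8:-→d9:-→d10:-→d11:-→d12:H6→d13:-  best=H6
  ? 192.17.180.113  path d0:-→d1:-→d2:H3→d3:-→d4:-  best=H3
  ? 220.64.109.232  path d0:-→d1:-→d2:H3→d3:-→d4:-→d5:-→d6:-→d7:-→d8:-→d9:-→d10:-→d11:-→d12:H6→d13:-  best=H6
  ? 205.135.0.189  path d0:-→d1:-→d2:H3→d3:-→d4:-→d5:-→d6:-→d7:-→d8:-→d9:-→d10:-→d11:-→d12:-→d13:-→d14:-→d15:-→d16:-→d17:H5  best=H5
  add 220.0.0.0/8 -> H5 at depth 8
  ? 205.135.0.8  path d0:-→d1:-→d2:H3→d3:-→d4:-→d5:-→d6:-→d7:-→d8:-→d9:-→d10:-→d11:-→d12:-→d13:-→d14:-→d15:-→d16:-→d17:H5  best=H5
  ? 192.0.0.3  path d0:-→d1:-→d2:H3→d3:-→d4:-  best=H3
  - 220.64.0.0/12 clear@12
  add 220.0.0.0/8 -> H6 at depth 8
  ? 220.122.184.48  path d0:-→d1:-→d2:H3→d3:-→d4:-→d5:-→d6:-→d7:-→d8:H6→d9:-→d10:-  best=H6
  - 205.135.0.0/17 clear@17
  ? 209.79.121.13  path d0:-→d1:-→d2:H3→d3:-→d4:-  best=H3
  - 220.0.0.0/8 clear@8
  ? 192.28.135.123  path d0:-→d1:-→d2:H3→d3:-→d4:-  best=H3
  - 192.0.0.0/2 clear@2
  add 220.69.0.0/16 -> H6 at depth 16
  - 220.69.0.0/16 clear@16

== LOOKUPS ==
["no-route","H6","H1","H1","H1","H5","H6","H3","H6","H5","H5","H3","H6","H3","H3"]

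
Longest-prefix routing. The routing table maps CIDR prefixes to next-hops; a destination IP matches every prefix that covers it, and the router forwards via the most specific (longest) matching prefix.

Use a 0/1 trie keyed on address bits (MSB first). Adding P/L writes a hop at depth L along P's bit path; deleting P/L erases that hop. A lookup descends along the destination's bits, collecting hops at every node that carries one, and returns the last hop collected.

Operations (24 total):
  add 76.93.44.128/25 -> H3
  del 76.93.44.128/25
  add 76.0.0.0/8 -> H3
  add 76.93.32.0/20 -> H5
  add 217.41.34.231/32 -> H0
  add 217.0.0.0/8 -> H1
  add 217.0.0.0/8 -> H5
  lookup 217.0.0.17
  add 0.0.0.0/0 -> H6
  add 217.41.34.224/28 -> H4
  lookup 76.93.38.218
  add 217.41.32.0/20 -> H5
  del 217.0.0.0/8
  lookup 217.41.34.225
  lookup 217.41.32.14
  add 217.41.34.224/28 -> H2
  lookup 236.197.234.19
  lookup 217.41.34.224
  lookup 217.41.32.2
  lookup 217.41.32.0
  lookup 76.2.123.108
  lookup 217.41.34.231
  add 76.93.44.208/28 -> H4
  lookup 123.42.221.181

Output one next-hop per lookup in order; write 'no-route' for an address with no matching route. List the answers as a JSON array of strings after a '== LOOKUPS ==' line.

Process each operation:
  + 76.93.44.128/25 (H3) depth=25
  del 76.93.44.128/25 (clear depth 25)
  + 76.0.0.0/8 (H3) depth=8
  + 76.93.32.0/20 (H5) depth=20
  + 217.41.34.231/32 (H0) depth=32
  + 217.0.0.0/8 (H1) depth=8
  + 217.0.0.0/8 (H5) depth=8
  ? 217.0.0.17  path d0:-→d1:-→d2:-→d3:-→d4:-→d5:-→d6:-→d7:-→d8:H5→d9:-→d10:-  best=H5
  + 0.0.0.0/0 (H6) depth=0
  + 217.41.34.224/28 (H4) depth=28
  ? 76.93.38.218  path d0:H6→d1:-→d2:-→d3:-→d4:-→d5:-→d6:-→d7:-→d8:H3→d9:-→d10:-→d11:-→d12:-→d13:-→d14:-→d15:-→d16:-→d17:-→d18:-→d19:-→d20:H5  best=H5
  + 217.41.32.0/20 (H5) depth=20
  del 217.0.0.0/8 (clear depth 8)
  ? 217.41.34.225  path d0:H6→d1:-→d2:-→d3:-→d4:-→d5:-→d6:-→d7:-→d8:-→d9:-→d10:-→d11:-→d12:-→d13:-→d14:-→d15:-→d16:-→d17:-→d18:-→d19:-→d20:H5→d21:-→d22:-→d23:-→d24:-→d25:-→d26:-→d27:-→d28:H4→d29:-  best=H4
  ? 217.41.32.14  path d0:H6→d1:-→d2:-→d3:-→d4:-→d5:-→d6:-→d7:-→d8:-→d9:-→d10:-→d11:-→d12:-→d13:-→d14:-→d15:-→d16:-→d17:-→d18:-→d19:-→d20:H5→d21:-→d22:-  best=H5
  + 217.41.34.224/28 (H2) depth=28
  ? 236.197.234.19  path d0:H6→d1:-→d2:-  best=H6
  ? 217.41.34.224  path d0:H6→d1:-→d2:-→d3:-→d4:-→d5:-→d6:-→d7:-→d8:-→d9:-→d10:-→d11:-→d12:-→d13:-→d14:-→d15:-→d16:-→d17:-→d18:-→d19:-→d20:H5→d21:-→d22:-→d23:-→d24:-→d25:-→d26:-→d27:-→d28:H2→d29:-  best=H2
  ? 217.41.32.2  path d0:H6→d1:-→d2:-→d3:-→d4:-→d5:-→d6:-→d7:-→d8:-→d9:-→d10:-→d11:-→d12:-→d13:-→d14:-→d15:-→d16:-→d17:-→d18:-→d19:-→d20:H5→d21:-→d22:-  best=H5
  ? 217.41.32.0  path d0:H6→d1:-→d2:-→d3:-→d4:-→d5:-→d6:-→d7:-→d8:-→d9:-→d10:-→d11:-→d12:-→d13:-→d14:-→d15:-→d16:-→d17:-→d18:-→d19:-→d20:H5→d21:-→d22:-  best=H5
  ? 76.2.123.108  path d0:H6→d1:-→d2:-→d3:-→d4:-→d5:-→d6:-→d7:-→d8:H3→d9:-  best=H3
  ? 217.41.34.231  path d0:H6→d1:-→d2:-→d3:-→d4:-→d5:-→d6:-→d7:-→d8:-→d9:-→d10:-→d11:-→d12:-→d13:-→d14:-→d15:-→d16:-→d17:-→d18:-→d19:-→d20:H5→d21:-→d22:-→d23:-→d24:-→d25:-→d26:-→d27:-→d28:H2→d29:-→d30:-→d31:-→d32:H0  best=H0
  + 76.93.44.208/28 (H4) depth=28
  ? 123.42.221.181  path d0:H6→d1:-→d2:-  best=H6

== LOOKUPS ==
["H5","H5","H4","H5","H6","H2","H5","H5","H3","H0","H6"]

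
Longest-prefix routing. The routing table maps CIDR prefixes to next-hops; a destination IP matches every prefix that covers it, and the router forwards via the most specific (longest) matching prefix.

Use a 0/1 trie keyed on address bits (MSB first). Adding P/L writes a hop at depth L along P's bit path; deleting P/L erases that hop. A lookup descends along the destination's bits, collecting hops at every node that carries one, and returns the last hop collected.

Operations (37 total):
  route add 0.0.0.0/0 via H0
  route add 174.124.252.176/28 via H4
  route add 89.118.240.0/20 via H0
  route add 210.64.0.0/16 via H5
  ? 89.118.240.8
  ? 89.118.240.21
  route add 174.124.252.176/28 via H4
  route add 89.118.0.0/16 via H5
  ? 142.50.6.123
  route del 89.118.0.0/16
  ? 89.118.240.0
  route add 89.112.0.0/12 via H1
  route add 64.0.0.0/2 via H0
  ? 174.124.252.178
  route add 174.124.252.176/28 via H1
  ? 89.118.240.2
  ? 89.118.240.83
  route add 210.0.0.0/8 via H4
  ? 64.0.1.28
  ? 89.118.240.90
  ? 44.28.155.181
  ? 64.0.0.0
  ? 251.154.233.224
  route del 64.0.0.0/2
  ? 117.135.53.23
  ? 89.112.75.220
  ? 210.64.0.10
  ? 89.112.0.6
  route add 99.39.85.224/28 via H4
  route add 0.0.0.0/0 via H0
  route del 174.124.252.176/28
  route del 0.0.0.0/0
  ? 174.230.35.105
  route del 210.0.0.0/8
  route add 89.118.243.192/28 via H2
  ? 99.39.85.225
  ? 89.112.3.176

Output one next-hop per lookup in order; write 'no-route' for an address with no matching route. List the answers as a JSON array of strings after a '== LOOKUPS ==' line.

Apply in order:
  + 0.0.0.0/0 (H0) depth=0
  + 174.124.252.176/28 (H4) depth=28
  + 89.118.240.0/20 (H0) depth=20
  + 210.64.0.0/16 (H5) depth=16
  Q 89.118.240.8: descend 01011001011101101111 ; hops seen [H0,H0] ; pick H0
  Q 89.118.240.21: descend 01011001011101101111 ; hops seen [H0,H0] ; pick H0
  + 174.124.252.176/28 (H4) depth=28
  + 89.118.0.0/16 (H5) depth=16
  Q 142.50.6.123: descend 10 ; hops seen [H0] ; pick H0
  - 89.118.0.0/16 clear@16
  Q 89.118.240.0: descend 01011001011101101111 ; hops seen [H0,H0] ; pick H0
  + 89.112.0.0/12 (H1) depth=12
  + 64.0.0.0/2 (H0) depth=2
  Q 174.124.252.178: descend 1010111001111100111111001011 ; hops seen [H0,H4] ; pick H4
  + 174.124.252.176/28 (H1) depth=28
  Q 89.118.240.2: descend 01011001011101101111 ; hops seen [H0,H0,H1,H0] ; pick H0
  Q 89.118.240.83: descend 01011001011101101111 ; hops seen [H0,H0,H1,H0] ; pick H0
  + 210.0.0.0/8 (H4) depth=8
  Q 64.0.1.28: descend 010 ; hops seen [H0,H0] ; pick H0
  Q 89.118.240.90: descend 01011001011101101111 ; hops seen [H0,H0,H1,H0] ; pick H0
  Q 44.28.155.181: descend 0 ; hops seen [H0] ; pick H0
  Q 64.0.0.0: descend 010 ; hops seen [H0,H0] ; pick H0
  Q 251.154.233.224: descend 11 ; hops seen [H0] ; pick H0
  - 64.0.0.0/2 clear@2
  Q 117.135.53.23: descend 01 ; hops seen [H0] ; pick H0
  Q 89.112.75.220: descend 0101100101110 ; hops seen [H0,H1] ; pick H1
  Q 210.64.0.10: descend 1101001001000000 ; hops seen [H0,H4,H5] ; pick H5
  Q 89.112.0.6: descend 0101100101110 ; hops seen [H0,H1] ; pick H1
  + 99.39.85.224/28 (H4) depth=28
  + 0.0.0.0/0 (H0) depth=0
  - 174.124.252.176/28 clear@28
  - 0.0.0.0/0 clear@0
  Q 174.230.35.105: descend 10101110 ; hops seen [∅] ; pick no-route
  - 210.0.0.0/8 clear@8
  + 89.118.243.192/28 (H2) depth=28
  Q 99.39.85.225: descend 0110001100100111010101011110 ; hops seen [H4] ; pick H4
  Q 89.112.3.176: descend 0101100101110 ; hops seen [H1] ; pick H1

== LOOKUPS ==
["H0","H0","H0","H0","H4","H0","H0","H0","H0","H0","H0","H0","H0","H1","H5","H1","no-route","H4","H1"]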